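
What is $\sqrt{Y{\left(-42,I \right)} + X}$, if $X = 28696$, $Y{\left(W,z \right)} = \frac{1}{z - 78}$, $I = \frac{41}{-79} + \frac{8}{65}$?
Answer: $\frac{\sqrt{4650384714373419}}{402563} \approx 169.4$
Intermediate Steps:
$I = - \frac{2033}{5135}$ ($I = 41 \left(- \frac{1}{79}\right) + 8 \cdot \frac{1}{65} = - \frac{41}{79} + \frac{8}{65} = - \frac{2033}{5135} \approx -0.39591$)
$Y{\left(W,z \right)} = \frac{1}{-78 + z}$
$\sqrt{Y{\left(-42,I \right)} + X} = \sqrt{\frac{1}{-78 - \frac{2033}{5135}} + 28696} = \sqrt{\frac{1}{- \frac{402563}{5135}} + 28696} = \sqrt{- \frac{5135}{402563} + 28696} = \sqrt{\frac{11551942713}{402563}} = \frac{\sqrt{4650384714373419}}{402563}$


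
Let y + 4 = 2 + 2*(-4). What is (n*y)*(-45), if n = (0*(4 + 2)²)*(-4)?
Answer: 0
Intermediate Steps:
y = -10 (y = -4 + (2 + 2*(-4)) = -4 + (2 - 8) = -4 - 6 = -10)
n = 0 (n = (0*6²)*(-4) = (0*36)*(-4) = 0*(-4) = 0)
(n*y)*(-45) = (0*(-10))*(-45) = 0*(-45) = 0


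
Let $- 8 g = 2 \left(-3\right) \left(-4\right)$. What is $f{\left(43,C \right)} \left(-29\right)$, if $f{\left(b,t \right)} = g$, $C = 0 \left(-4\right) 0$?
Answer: $87$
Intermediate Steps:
$C = 0$ ($C = 0 \cdot 0 = 0$)
$g = -3$ ($g = - \frac{2 \left(-3\right) \left(-4\right)}{8} = - \frac{\left(-6\right) \left(-4\right)}{8} = \left(- \frac{1}{8}\right) 24 = -3$)
$f{\left(b,t \right)} = -3$
$f{\left(43,C \right)} \left(-29\right) = \left(-3\right) \left(-29\right) = 87$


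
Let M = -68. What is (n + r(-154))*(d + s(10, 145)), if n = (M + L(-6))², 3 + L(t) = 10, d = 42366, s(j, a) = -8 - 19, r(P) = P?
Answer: 151023213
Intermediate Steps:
s(j, a) = -27
L(t) = 7 (L(t) = -3 + 10 = 7)
n = 3721 (n = (-68 + 7)² = (-61)² = 3721)
(n + r(-154))*(d + s(10, 145)) = (3721 - 154)*(42366 - 27) = 3567*42339 = 151023213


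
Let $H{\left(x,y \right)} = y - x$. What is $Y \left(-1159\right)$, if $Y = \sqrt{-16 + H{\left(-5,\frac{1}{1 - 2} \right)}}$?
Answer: $- 2318 i \sqrt{3} \approx - 4014.9 i$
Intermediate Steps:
$Y = 2 i \sqrt{3}$ ($Y = \sqrt{-16 + \left(\frac{1}{1 - 2} - -5\right)} = \sqrt{-16 + \left(\frac{1}{-1} + 5\right)} = \sqrt{-16 + \left(-1 + 5\right)} = \sqrt{-16 + 4} = \sqrt{-12} = 2 i \sqrt{3} \approx 3.4641 i$)
$Y \left(-1159\right) = 2 i \sqrt{3} \left(-1159\right) = - 2318 i \sqrt{3}$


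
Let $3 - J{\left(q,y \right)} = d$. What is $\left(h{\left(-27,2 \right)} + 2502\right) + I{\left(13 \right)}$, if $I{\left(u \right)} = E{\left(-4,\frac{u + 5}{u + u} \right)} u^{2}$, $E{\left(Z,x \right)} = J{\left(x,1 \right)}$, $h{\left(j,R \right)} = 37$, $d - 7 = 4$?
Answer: $1187$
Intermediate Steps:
$d = 11$ ($d = 7 + 4 = 11$)
$J{\left(q,y \right)} = -8$ ($J{\left(q,y \right)} = 3 - 11 = -8$)
$E{\left(Z,x \right)} = -8$
$I{\left(u \right)} = - 8 u^{2}$
$\left(h{\left(-27,2 \right)} + 2502\right) + I{\left(13 \right)} = \left(37 + 2502\right) - 8 \cdot 13^{2} = 2539 - 1352 = 1187$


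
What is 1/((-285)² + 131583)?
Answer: 1/212808 ≈ 4.6991e-6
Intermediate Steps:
1/((-285)² + 131583) = 1/(81225 + 131583) = 1/212808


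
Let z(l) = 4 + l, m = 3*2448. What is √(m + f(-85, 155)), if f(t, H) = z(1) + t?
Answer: 4*√454 ≈ 85.229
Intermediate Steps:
m = 7344
f(t, H) = 5 + t (f(t, H) = (4 + 1) + t = 5 + t)
√(m + f(-85, 155)) = √(7344 + (5 - 85)) = √(7344 - 80) = √7264 = 4*√454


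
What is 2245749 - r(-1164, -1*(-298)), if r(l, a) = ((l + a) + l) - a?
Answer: 2248077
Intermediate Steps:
r(l, a) = 2*l (r(l, a) = ((a + l) + l) - a = (a + 2*l) - a = 2*l)
2245749 - r(-1164, -1*(-298)) = 2245749 - 2*(-1164) = 2245749 - 1*(-2328) = 2245749 + 2328 = 2248077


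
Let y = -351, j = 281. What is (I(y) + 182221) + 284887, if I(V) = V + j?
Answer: 467038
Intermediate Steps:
I(V) = 281 + V (I(V) = V + 281 = 281 + V)
(I(y) + 182221) + 284887 = ((281 - 351) + 182221) + 284887 = (-70 + 182221) + 284887 = 182151 + 284887 = 467038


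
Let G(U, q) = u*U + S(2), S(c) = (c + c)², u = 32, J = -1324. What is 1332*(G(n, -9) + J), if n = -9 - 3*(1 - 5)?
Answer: -1614384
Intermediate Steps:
S(c) = 4*c² (S(c) = (2*c)² = 4*c²)
n = 3 (n = -9 - 3*(-4) = -9 + 12 = 3)
G(U, q) = 16 + 32*U (G(U, q) = 32*U + 4*2² = 32*U + 4*4 = 32*U + 16 = 16 + 32*U)
1332*(G(n, -9) + J) = 1332*((16 + 32*3) - 1324) = 1332*((16 + 96) - 1324) = 1332*(112 - 1324) = 1332*(-1212) = -1614384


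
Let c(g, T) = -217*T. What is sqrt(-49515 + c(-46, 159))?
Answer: I*sqrt(84018) ≈ 289.86*I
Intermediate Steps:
sqrt(-49515 + c(-46, 159)) = sqrt(-49515 - 217*159) = sqrt(-49515 - 34503) = sqrt(-84018) = I*sqrt(84018)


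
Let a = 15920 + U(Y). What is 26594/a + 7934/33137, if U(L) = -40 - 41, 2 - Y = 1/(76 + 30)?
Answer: 1006912004/524856943 ≈ 1.9184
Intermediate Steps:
Y = 211/106 (Y = 2 - 1/(76 + 30) = 2 - 1/106 = 211/106 ≈ 1.9906)
U(L) = -81
a = 15839 (a = 15920 - 81 = 15839)
26594/a + 7934/33137 = 26594/15839 + 7934/33137 = 1006912004/524856943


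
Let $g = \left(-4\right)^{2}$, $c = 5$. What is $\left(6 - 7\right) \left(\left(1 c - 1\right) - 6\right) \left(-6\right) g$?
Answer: $-192$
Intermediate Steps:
$g = 16$
$\left(6 - 7\right) \left(\left(1 c - 1\right) - 6\right) \left(-6\right) g = \left(6 - 7\right) \left(\left(1 \cdot 5 - 1\right) - 6\right) \left(-6\right) 16 = - (\left(5 - 1\right) - 6) \left(-6\right) 16 = - (4 - 6) \left(-6\right) 16 = \left(-1\right) \left(-2\right) \left(-6\right) 16 = 2 \left(-6\right) 16 = \left(-12\right) 16 = -192$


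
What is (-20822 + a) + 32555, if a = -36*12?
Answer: 11301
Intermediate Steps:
a = -432
(-20822 + a) + 32555 = (-20822 - 432) + 32555 = -21254 + 32555 = 11301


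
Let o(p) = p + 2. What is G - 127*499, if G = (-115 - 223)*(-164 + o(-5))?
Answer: -6927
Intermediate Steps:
o(p) = 2 + p
G = 56446 (G = (-115 - 223)*(-164 + (2 - 5)) = -338*(-164 - 3) = -338*(-167) = 56446)
G - 127*499 = 56446 - 127*499 = 56446 - 63373 = -6927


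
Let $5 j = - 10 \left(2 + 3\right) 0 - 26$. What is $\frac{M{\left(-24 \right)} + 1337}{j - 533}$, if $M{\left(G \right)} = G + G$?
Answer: $- \frac{6445}{2691} \approx -2.395$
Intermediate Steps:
$M{\left(G \right)} = 2 G$
$j = - \frac{26}{5}$ ($j = \frac{- 10 \left(2 + 3\right) 0 - 26}{5} = \frac{- 10 \cdot 5 \cdot 0 - 26}{5} = \frac{\left(-10\right) 0 - 26}{5} = \frac{0 - 26}{5} = \frac{1}{5} \left(-26\right) = - \frac{26}{5} \approx -5.2$)
$\frac{M{\left(-24 \right)} + 1337}{j - 533} = \frac{2 \left(-24\right) + 1337}{- \frac{26}{5} - 533} = \frac{-48 + 1337}{- \frac{26}{5} + \left(-550 + 17\right)} = \frac{1289}{- \frac{26}{5} - 533} = \frac{1289}{- \frac{2691}{5}} = 1289 \left(- \frac{5}{2691}\right) = - \frac{6445}{2691}$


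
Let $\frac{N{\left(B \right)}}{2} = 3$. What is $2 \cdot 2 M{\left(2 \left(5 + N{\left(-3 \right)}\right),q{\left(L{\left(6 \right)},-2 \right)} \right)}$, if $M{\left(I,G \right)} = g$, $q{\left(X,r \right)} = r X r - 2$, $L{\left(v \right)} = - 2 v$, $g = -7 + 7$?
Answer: $0$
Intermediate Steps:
$N{\left(B \right)} = 6$ ($N{\left(B \right)} = 2 \cdot 3 = 6$)
$g = 0$
$q{\left(X,r \right)} = -2 + X r^{2}$ ($q{\left(X,r \right)} = X r r - 2 = X r^{2} - 2 = -2 + X r^{2}$)
$M{\left(I,G \right)} = 0$
$2 \cdot 2 M{\left(2 \left(5 + N{\left(-3 \right)}\right),q{\left(L{\left(6 \right)},-2 \right)} \right)} = 2 \cdot 2 \cdot 0 = 4 \cdot 0 = 0$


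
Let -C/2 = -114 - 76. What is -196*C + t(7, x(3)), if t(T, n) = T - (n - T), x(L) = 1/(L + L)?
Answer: -446797/6 ≈ -74466.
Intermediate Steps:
x(L) = 1/(2*L)
t(T, n) = -n + 2*T (t(T, n) = T + (T - n) = -n + 2*T)
C = 380 (C = -2*(-114 - 76) = -2*(-190) = 380)
-196*C + t(7, x(3)) = -196*380 + (-1/(2*3) + 2*7) = -74480 + (-1/(2*3) + 14) = -74480 + (-1*1/6 + 14) = -74480 + (-1/6 + 14) = -74480 + 83/6 = -446797/6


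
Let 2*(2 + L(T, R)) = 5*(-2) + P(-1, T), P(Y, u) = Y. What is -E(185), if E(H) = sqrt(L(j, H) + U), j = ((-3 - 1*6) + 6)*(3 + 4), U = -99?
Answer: -I*sqrt(426)/2 ≈ -10.32*I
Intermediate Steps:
j = -21 (j = ((-3 - 6) + 6)*7 = (-9 + 6)*7 = -3*7 = -21)
L(T, R) = -15/2 (L(T, R) = -2 + (5*(-2) - 1)/2 = -2 + (-10 - 1)/2 = -2 + (1/2)*(-11) = -2 - 11/2 = -15/2)
E(H) = I*sqrt(426)/2 (E(H) = sqrt(-15/2 - 99) = sqrt(-213/2) = I*sqrt(426)/2)
-E(185) = -I*sqrt(426)/2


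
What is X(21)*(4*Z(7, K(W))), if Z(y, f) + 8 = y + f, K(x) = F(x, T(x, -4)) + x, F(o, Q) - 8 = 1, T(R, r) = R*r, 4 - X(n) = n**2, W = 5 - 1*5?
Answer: -13984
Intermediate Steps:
W = 0 (W = 5 - 5 = 0)
X(n) = 4 - n**2
F(o, Q) = 9 (F(o, Q) = 8 + 1 = 9)
K(x) = 9 + x
Z(y, f) = -8 + f + y (Z(y, f) = -8 + (y + f) = -8 + (f + y) = -8 + f + y)
X(21)*(4*Z(7, K(W))) = (4 - 1*21**2)*(4*(-8 + (9 + 0) + 7)) = (4 - 1*441)*(4*(-8 + 9 + 7)) = (4 - 441)*(4*8) = -437*32 = -13984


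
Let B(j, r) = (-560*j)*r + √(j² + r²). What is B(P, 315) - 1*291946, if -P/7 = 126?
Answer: 155292854 + 63*√221 ≈ 1.5529e+8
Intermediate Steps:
P = -882 (P = -7*126 = -882)
B(j, r) = √(j² + r²) - 560*j*r (B(j, r) = -560*j*r + √(j² + r²) = √(j² + r²) - 560*j*r)
B(P, 315) - 1*291946 = (√((-882)² + 315²) - 560*(-882)*315) - 1*291946 = (√(777924 + 99225) + 155584800) - 291946 = (√877149 + 155584800) - 291946 = (63*√221 + 155584800) - 291946 = (155584800 + 63*√221) - 291946 = 155292854 + 63*√221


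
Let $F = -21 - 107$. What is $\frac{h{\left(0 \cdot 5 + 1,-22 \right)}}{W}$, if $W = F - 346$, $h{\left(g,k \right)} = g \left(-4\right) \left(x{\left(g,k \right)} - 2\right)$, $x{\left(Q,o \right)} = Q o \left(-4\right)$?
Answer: $\frac{172}{237} \approx 0.72574$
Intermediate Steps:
$x{\left(Q,o \right)} = - 4 Q o$
$F = -128$
$h{\left(g,k \right)} = - 4 g \left(-2 - 4 g k\right)$ ($h{\left(g,k \right)} = g \left(-4\right) \left(- 4 g k - 2\right) = - 4 g \left(-2 - 4 g k\right)$)
$W = -474$ ($W = -128 - 346 = -474$)
$\frac{h{\left(0 \cdot 5 + 1,-22 \right)}}{W} = \frac{8 \left(0 \cdot 5 + 1\right) \left(1 + 2 \left(0 \cdot 5 + 1\right) \left(-22\right)\right)}{-474} = 8 \left(0 + 1\right) \left(1 + 2 \left(0 + 1\right) \left(-22\right)\right) \left(- \frac{1}{474}\right) = 8 \cdot 1 \left(1 + 2 \cdot 1 \left(-22\right)\right) \left(- \frac{1}{474}\right) = 8 \cdot 1 \left(1 - 44\right) \left(- \frac{1}{474}\right) = 8 \cdot 1 \left(-43\right) \left(- \frac{1}{474}\right) = \left(-344\right) \left(- \frac{1}{474}\right) = \frac{172}{237}$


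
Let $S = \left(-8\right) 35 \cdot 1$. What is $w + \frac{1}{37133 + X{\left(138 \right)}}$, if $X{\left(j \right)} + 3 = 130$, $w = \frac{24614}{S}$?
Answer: $- \frac{11463967}{130410} \approx -87.907$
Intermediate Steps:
$S = -280$ ($S = \left(-280\right) 1 = -280$)
$w = - \frac{12307}{140}$ ($w = \frac{24614}{-280} = 24614 \left(- \frac{1}{280}\right) = - \frac{12307}{140} \approx -87.907$)
$X{\left(j \right)} = 127$ ($X{\left(j \right)} = -3 + 130 = 127$)
$w + \frac{1}{37133 + X{\left(138 \right)}} = - \frac{12307}{140} + \frac{1}{37133 + 127} = - \frac{12307}{140} + \frac{1}{37260} = - \frac{11463967}{130410}$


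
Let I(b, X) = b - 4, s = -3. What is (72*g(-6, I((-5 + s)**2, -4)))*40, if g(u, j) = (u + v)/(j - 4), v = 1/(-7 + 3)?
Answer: -2250/7 ≈ -321.43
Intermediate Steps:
v = -1/4 (v = 1/(-4) = -1/4 ≈ -0.25000)
I(b, X) = -4 + b
g(u, j) = (-1/4 + u)/(-4 + j) (g(u, j) = (u - 1/4)/(j - 4) = (-1/4 + u)/(-4 + j))
(72*g(-6, I((-5 + s)**2, -4)))*40 = (72*((-1/4 - 6)/(-4 + (-4 + (-5 - 3)**2))))*40 = (72*(-25/4/(-4 + (-4 + (-8)**2))))*40 = (72*(-25/4/(-4 + (-4 + 64))))*40 = (72*(-25/4/(-4 + 60)))*40 = (72*(-25/4/56))*40 = (72*((1/56)*(-25/4)))*40 = (72*(-25/224))*40 = -225/28*40 = -2250/7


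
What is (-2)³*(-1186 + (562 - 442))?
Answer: 8528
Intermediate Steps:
(-2)³*(-1186 + (562 - 442)) = -8*(-1186 + 120) = -8*(-1066) = 8528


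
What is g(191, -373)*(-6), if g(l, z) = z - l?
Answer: 3384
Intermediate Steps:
g(191, -373)*(-6) = (-373 - 1*191)*(-6) = (-373 - 191)*(-6) = -564*(-6) = 3384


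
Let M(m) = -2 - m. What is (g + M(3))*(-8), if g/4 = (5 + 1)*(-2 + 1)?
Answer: 232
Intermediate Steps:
g = -24 (g = 4*((5 + 1)*(-2 + 1)) = 4*(6*(-1)) = 4*(-6) = -24)
(g + M(3))*(-8) = (-24 + (-2 - 1*3))*(-8) = (-24 + (-2 - 3))*(-8) = (-24 - 5)*(-8) = -29*(-8) = 232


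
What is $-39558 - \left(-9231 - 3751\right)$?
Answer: $-26576$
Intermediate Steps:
$-39558 - \left(-9231 - 3751\right) = -39558 - -12982 = -39558 + 12982 = -26576$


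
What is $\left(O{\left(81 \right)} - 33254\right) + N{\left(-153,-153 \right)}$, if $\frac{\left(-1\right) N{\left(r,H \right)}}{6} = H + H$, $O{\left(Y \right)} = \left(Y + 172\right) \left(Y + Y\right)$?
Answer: $9568$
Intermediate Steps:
$O{\left(Y \right)} = 2 Y \left(172 + Y\right)$ ($O{\left(Y \right)} = \left(172 + Y\right) 2 Y = 2 Y \left(172 + Y\right)$)
$N{\left(r,H \right)} = - 12 H$ ($N{\left(r,H \right)} = - 6 \left(H + H\right) = - 6 \cdot 2 H = - 12 H$)
$\left(O{\left(81 \right)} - 33254\right) + N{\left(-153,-153 \right)} = \left(2 \cdot 81 \left(172 + 81\right) - 33254\right) - -1836 = \left(2 \cdot 81 \cdot 253 - 33254\right) + 1836 = \left(40986 - 33254\right) + 1836 = 7732 + 1836 = 9568$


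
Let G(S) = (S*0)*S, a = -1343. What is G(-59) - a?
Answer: 1343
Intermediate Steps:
G(S) = 0 (G(S) = 0*S = 0)
G(-59) - a = 0 - 1*(-1343) = 0 + 1343 = 1343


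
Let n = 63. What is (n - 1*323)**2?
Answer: 67600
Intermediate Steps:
(n - 1*323)**2 = (63 - 1*323)**2 = (63 - 323)**2 = (-260)**2 = 67600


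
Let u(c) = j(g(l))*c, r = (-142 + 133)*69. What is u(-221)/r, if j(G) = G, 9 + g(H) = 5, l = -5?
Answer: -884/621 ≈ -1.4235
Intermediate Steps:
g(H) = -4 (g(H) = -9 + 5 = -4)
r = -621 (r = -9*69 = -621)
u(c) = -4*c
u(-221)/r = -4*(-221)/(-621) = 884*(-1/621) = -884/621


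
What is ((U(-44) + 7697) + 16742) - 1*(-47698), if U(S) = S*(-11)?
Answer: 72621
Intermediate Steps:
U(S) = -11*S
((U(-44) + 7697) + 16742) - 1*(-47698) = ((-11*(-44) + 7697) + 16742) - 1*(-47698) = ((484 + 7697) + 16742) + 47698 = (8181 + 16742) + 47698 = 24923 + 47698 = 72621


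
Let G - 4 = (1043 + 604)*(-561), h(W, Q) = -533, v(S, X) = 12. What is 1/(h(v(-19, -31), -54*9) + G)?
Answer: -1/924496 ≈ -1.0817e-6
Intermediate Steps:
G = -923963 (G = 4 + (1043 + 604)*(-561) = 4 + 1647*(-561) = 4 - 923967 = -923963)
1/(h(v(-19, -31), -54*9) + G) = 1/(-533 - 923963) = 1/(-924496) = -1/924496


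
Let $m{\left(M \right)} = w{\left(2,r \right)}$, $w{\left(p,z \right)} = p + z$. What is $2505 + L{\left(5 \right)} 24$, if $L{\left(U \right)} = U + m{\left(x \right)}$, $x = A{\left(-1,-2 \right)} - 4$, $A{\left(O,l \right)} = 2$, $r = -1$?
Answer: $2649$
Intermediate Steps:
$x = -2$ ($x = 2 - 4 = -2$)
$m{\left(M \right)} = 1$ ($m{\left(M \right)} = 2 - 1 = 1$)
$L{\left(U \right)} = 1 + U$ ($L{\left(U \right)} = U + 1 = 1 + U$)
$2505 + L{\left(5 \right)} 24 = 2505 + \left(1 + 5\right) 24 = 2505 + 6 \cdot 24 = 2505 + 144 = 2649$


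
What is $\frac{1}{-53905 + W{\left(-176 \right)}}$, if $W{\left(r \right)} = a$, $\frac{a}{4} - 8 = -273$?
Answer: $- \frac{1}{54965} \approx -1.8193 \cdot 10^{-5}$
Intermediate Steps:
$a = -1060$ ($a = 32 + 4 \left(-273\right) = 32 - 1092 = -1060$)
$W{\left(r \right)} = -1060$
$\frac{1}{-53905 + W{\left(-176 \right)}} = \frac{1}{-53905 - 1060} = \frac{1}{-54965} = - \frac{1}{54965}$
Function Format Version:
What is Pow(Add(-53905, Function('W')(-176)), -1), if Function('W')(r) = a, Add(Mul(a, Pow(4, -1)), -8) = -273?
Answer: Rational(-1, 54965) ≈ -1.8193e-5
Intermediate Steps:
a = -1060 (a = Add(32, Mul(4, -273)) = Add(32, -1092) = -1060)
Function('W')(r) = -1060
Pow(Add(-53905, Function('W')(-176)), -1) = Pow(Add(-53905, -1060), -1) = Pow(-54965, -1) = Rational(-1, 54965)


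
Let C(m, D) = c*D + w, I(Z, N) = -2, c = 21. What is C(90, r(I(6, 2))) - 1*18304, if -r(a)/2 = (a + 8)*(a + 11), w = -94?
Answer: -20666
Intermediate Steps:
r(a) = -2*(8 + a)*(11 + a) (r(a) = -2*(a + 8)*(a + 11) = -2*(8 + a)*(11 + a))
C(m, D) = -94 + 21*D (C(m, D) = 21*D - 94 = -94 + 21*D)
C(90, r(I(6, 2))) - 1*18304 = (-94 + 21*(-176 - 38*(-2) - 2*(-2)**2)) - 1*18304 = (-94 + 21*(-176 + 76 - 2*4)) - 18304 = (-94 + 21*(-176 + 76 - 8)) - 18304 = (-94 + 21*(-108)) - 18304 = (-94 - 2268) - 18304 = -2362 - 18304 = -20666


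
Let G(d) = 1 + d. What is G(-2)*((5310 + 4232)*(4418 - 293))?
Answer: -39360750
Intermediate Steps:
G(-2)*((5310 + 4232)*(4418 - 293)) = (1 - 2)*((5310 + 4232)*(4418 - 293)) = -9542*4125 = -1*39360750 = -39360750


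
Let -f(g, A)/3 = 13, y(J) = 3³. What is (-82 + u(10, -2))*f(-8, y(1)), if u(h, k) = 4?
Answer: 3042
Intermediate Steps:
y(J) = 27
f(g, A) = -39 (f(g, A) = -3*13 = -39)
(-82 + u(10, -2))*f(-8, y(1)) = (-82 + 4)*(-39) = -78*(-39) = 3042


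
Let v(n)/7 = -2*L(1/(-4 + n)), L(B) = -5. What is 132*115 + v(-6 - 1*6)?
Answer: 15250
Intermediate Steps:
v(n) = 70 (v(n) = 7*(-2*(-5)) = 7*10 = 70)
132*115 + v(-6 - 1*6) = 132*115 + 70 = 15180 + 70 = 15250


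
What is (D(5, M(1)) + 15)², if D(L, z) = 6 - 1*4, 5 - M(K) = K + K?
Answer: 289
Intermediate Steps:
M(K) = 5 - 2*K (M(K) = 5 - (K + K) = 5 - 2*K)
D(L, z) = 2 (D(L, z) = 6 - 4 = 2)
(D(5, M(1)) + 15)² = (2 + 15)² = 17² = 289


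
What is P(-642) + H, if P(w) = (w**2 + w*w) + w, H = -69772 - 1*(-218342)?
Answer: 972256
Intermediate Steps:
H = 148570 (H = -69772 + 218342 = 148570)
P(w) = w + 2*w**2 (P(w) = (w**2 + w**2) + w = 2*w**2 + w = w + 2*w**2)
P(-642) + H = -642*(1 + 2*(-642)) + 148570 = -642*(1 - 1284) + 148570 = -642*(-1283) + 148570 = 823686 + 148570 = 972256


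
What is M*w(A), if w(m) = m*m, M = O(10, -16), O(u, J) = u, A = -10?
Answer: 1000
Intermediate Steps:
M = 10
w(m) = m²
M*w(A) = 10*(-10)² = 10*100 = 1000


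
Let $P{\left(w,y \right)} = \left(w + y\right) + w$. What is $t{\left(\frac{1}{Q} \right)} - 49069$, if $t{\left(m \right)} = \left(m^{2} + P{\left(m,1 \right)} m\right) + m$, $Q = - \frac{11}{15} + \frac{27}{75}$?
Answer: $- \frac{38457421}{784} \approx -49053.0$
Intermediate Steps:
$Q = - \frac{28}{75}$ ($Q = \left(-11\right) \frac{1}{15} + 27 \cdot \frac{1}{75} = - \frac{11}{15} + \frac{9}{25} = - \frac{28}{75} \approx -0.37333$)
$P{\left(w,y \right)} = y + 2 w$
$t{\left(m \right)} = m + m^{2} + m \left(1 + 2 m\right)$ ($t{\left(m \right)} = \left(m^{2} + \left(1 + 2 m\right) m\right) + m = \left(m^{2} + m \left(1 + 2 m\right)\right) + m = m + m^{2} + m \left(1 + 2 m\right)$)
$t{\left(\frac{1}{Q} \right)} - 49069 = \frac{2 + \frac{3}{- \frac{28}{75}}}{- \frac{28}{75}} - 49069 = - \frac{75 \left(2 + 3 \left(- \frac{75}{28}\right)\right)}{28} - 49069 = - \frac{75 \left(2 - \frac{225}{28}\right)}{28} - 49069 = \left(- \frac{75}{28}\right) \left(- \frac{169}{28}\right) - 49069 = \frac{12675}{784} - 49069 = - \frac{38457421}{784}$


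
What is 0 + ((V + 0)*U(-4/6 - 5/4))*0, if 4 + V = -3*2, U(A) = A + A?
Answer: 0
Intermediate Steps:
U(A) = 2*A
V = -10 (V = -4 - 3*2 = -4 - 6 = -10)
0 + ((V + 0)*U(-4/6 - 5/4))*0 = 0 + ((-10 + 0)*(2*(-4/6 - 5/4)))*0 = 0 - 20*(-4*1/6 - 5*1/4)*0 = 0 - 20*(-2/3 - 5/4)*0 = 0 - 20*(-23)/12*0 = 0 - 10*(-23/6)*0 = 0 + (115/3)*0 = 0 + 0 = 0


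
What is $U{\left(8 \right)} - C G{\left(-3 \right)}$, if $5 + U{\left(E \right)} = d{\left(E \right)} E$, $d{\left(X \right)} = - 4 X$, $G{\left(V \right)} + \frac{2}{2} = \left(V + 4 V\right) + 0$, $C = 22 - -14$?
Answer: $315$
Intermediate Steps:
$C = 36$ ($C = 22 + 14 = 36$)
$G{\left(V \right)} = -1 + 5 V$ ($G{\left(V \right)} = -1 + \left(\left(V + 4 V\right) + 0\right) = -1 + \left(5 V + 0\right) = -1 + 5 V$)
$U{\left(E \right)} = -5 - 4 E^{2}$ ($U{\left(E \right)} = -5 + - 4 E E = -5 - 4 E^{2}$)
$U{\left(8 \right)} - C G{\left(-3 \right)} = \left(-5 - 4 \cdot 8^{2}\right) - 36 \left(-1 + 5 \left(-3\right)\right) = \left(-5 - 256\right) - 36 \left(-1 - 15\right) = \left(-5 - 256\right) - 36 \left(-16\right) = -261 - -576 = -261 + 576 = 315$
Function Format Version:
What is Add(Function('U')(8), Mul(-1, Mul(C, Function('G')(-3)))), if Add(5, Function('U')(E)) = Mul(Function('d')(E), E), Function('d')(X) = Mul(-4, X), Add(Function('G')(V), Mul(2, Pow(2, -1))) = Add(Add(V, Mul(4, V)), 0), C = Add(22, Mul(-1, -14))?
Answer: 315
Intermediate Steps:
C = 36 (C = Add(22, 14) = 36)
Function('G')(V) = Add(-1, Mul(5, V)) (Function('G')(V) = Add(-1, Add(Add(V, Mul(4, V)), 0)) = Add(-1, Add(Mul(5, V), 0)) = Add(-1, Mul(5, V)))
Function('U')(E) = Add(-5, Mul(-4, Pow(E, 2))) (Function('U')(E) = Add(-5, Mul(Mul(-4, E), E)) = Add(-5, Mul(-4, Pow(E, 2))))
Add(Function('U')(8), Mul(-1, Mul(C, Function('G')(-3)))) = Add(Add(-5, Mul(-4, Pow(8, 2))), Mul(-1, Mul(36, Add(-1, Mul(5, -3))))) = Add(Add(-5, Mul(-4, 64)), Mul(-1, Mul(36, Add(-1, -15)))) = Add(Add(-5, -256), Mul(-1, Mul(36, -16))) = Add(-261, Mul(-1, -576)) = Add(-261, 576) = 315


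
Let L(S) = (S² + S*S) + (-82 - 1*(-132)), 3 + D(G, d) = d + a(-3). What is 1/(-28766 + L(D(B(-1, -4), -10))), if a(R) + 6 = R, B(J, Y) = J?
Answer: -1/27748 ≈ -3.6039e-5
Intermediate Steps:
a(R) = -6 + R
D(G, d) = -12 + d (D(G, d) = -3 + (d + (-6 - 3)) = -3 + (d - 9) = -3 + (-9 + d) = -12 + d)
L(S) = 50 + 2*S² (L(S) = (S² + S²) + (-82 + 132) = 2*S² + 50 = 50 + 2*S²)
1/(-28766 + L(D(B(-1, -4), -10))) = 1/(-28766 + (50 + 2*(-12 - 10)²)) = 1/(-28766 + (50 + 2*(-22)²)) = 1/(-28766 + (50 + 2*484)) = 1/(-28766 + (50 + 968)) = 1/(-28766 + 1018) = 1/(-27748) = -1/27748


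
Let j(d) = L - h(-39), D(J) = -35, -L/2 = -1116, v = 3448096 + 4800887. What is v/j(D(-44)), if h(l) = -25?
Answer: 8248983/2257 ≈ 3654.8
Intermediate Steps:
v = 8248983
L = 2232 (L = -2*(-1116) = 2232)
j(d) = 2257 (j(d) = 2232 - 1*(-25) = 2232 + 25 = 2257)
v/j(D(-44)) = 8248983/2257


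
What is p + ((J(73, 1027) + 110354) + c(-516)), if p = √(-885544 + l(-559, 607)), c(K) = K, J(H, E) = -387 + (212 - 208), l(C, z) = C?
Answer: 109455 + I*√886103 ≈ 1.0946e+5 + 941.33*I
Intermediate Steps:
J(H, E) = -383 (J(H, E) = -387 + 4 = -383)
p = I*√886103 (p = √(-885544 - 559) = √(-886103) = I*√886103 ≈ 941.33*I)
p + ((J(73, 1027) + 110354) + c(-516)) = I*√886103 + ((-383 + 110354) - 516) = I*√886103 + (109971 - 516) = I*√886103 + 109455 = 109455 + I*√886103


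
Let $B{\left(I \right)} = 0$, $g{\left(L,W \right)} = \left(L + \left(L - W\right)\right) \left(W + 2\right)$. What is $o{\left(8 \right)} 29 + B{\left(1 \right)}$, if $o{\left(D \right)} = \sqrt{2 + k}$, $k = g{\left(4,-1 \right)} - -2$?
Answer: $29 \sqrt{13} \approx 104.56$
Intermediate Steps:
$g{\left(L,W \right)} = \left(2 + W\right) \left(- W + 2 L\right)$ ($g{\left(L,W \right)} = \left(- W + 2 L\right) \left(2 + W\right) = \left(2 + W\right) \left(- W + 2 L\right)$)
$k = 11$ ($k = \left(- \left(-1\right)^{2} - -2 + 4 \cdot 4 + 2 \cdot 4 \left(-1\right)\right) - -2 = \left(\left(-1\right) 1 + 2 + 16 - 8\right) + 2 = \left(-1 + 2 + 16 - 8\right) + 2 = 9 + 2 = 11$)
$o{\left(D \right)} = \sqrt{13}$ ($o{\left(D \right)} = \sqrt{2 + 11} = \sqrt{13}$)
$o{\left(8 \right)} 29 + B{\left(1 \right)} = \sqrt{13} \cdot 29 + 0 = 29 \sqrt{13} + 0 = 29 \sqrt{13}$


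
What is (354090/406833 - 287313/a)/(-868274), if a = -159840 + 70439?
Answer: -3808831021/809749594732078 ≈ -4.7037e-6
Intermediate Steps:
a = -89401
(354090/406833 - 287313/a)/(-868274) = (354090/406833 - 287313/(-89401))/(-868274) = (354090*(1/406833) - 287313*(-1/89401))*(-1/868274) = (118030/135611 + 22101/6877)*(-1/868274) = (3808831021/932596847)*(-1/868274) = -3808831021/809749594732078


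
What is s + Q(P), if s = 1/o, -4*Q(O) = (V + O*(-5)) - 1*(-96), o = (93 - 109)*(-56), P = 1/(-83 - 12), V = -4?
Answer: -391757/17024 ≈ -23.012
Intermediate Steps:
P = -1/95 (P = 1/(-95) = -1/95 ≈ -0.010526)
o = 896 (o = -16*(-56) = 896)
Q(O) = -23 + 5*O/4 (Q(O) = -((-4 + O*(-5)) - 1*(-96))/4 = -((-4 - 5*O) + 96)/4 = -(92 - 5*O)/4 = -23 + 5*O/4)
s = 1/896 ≈ 0.0011161
s + Q(P) = 1/896 + (-23 + (5/4)*(-1/95)) = 1/896 + (-23 - 1/76) = 1/896 - 1749/76 = -391757/17024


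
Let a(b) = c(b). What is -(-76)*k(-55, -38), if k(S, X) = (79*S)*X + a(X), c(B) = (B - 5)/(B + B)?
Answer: 12548403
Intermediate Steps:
c(B) = (-5 + B)/(2*B) (c(B) = (-5 + B)/((2*B)) = (-5 + B)*(1/(2*B)) = (-5 + B)/(2*B))
a(b) = (-5 + b)/(2*b)
k(S, X) = (-5 + X)/(2*X) + 79*S*X (k(S, X) = (79*S)*X + (-5 + X)/(2*X) = 79*S*X + (-5 + X)/(2*X) = (-5 + X)/(2*X) + 79*S*X)
-(-76)*k(-55, -38) = -(-76)*(½)*(-5 - 38 + 158*(-55)*(-38)²)/(-38) = -(-76)*(½)*(-1/38)*(-5 - 38 + 158*(-55)*1444) = -(-76)*(½)*(-1/38)*(-5 - 38 - 12548360) = -(-76)*(½)*(-1/38)*(-12548403) = -(-76)*12548403/76 = -1*(-12548403) = 12548403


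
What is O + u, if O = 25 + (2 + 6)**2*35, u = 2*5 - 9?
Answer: 2266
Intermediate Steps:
u = 1 (u = 10 - 9 = 1)
O = 2265 (O = 25 + 8**2*35 = 25 + 64*35 = 25 + 2240 = 2265)
O + u = 2265 + 1 = 2266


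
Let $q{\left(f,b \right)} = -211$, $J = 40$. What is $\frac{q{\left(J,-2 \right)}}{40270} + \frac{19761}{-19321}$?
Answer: $- \frac{799852201}{778056670} \approx -1.028$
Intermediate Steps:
$\frac{q{\left(J,-2 \right)}}{40270} + \frac{19761}{-19321} = - \frac{211}{40270} + \frac{19761}{-19321} = \left(-211\right) \frac{1}{40270} + 19761 \left(- \frac{1}{19321}\right) = - \frac{211}{40270} - \frac{19761}{19321} = - \frac{799852201}{778056670}$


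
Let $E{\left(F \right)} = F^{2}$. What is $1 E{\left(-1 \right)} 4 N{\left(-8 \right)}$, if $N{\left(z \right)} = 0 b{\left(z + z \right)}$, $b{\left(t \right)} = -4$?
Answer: $0$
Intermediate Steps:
$N{\left(z \right)} = 0$ ($N{\left(z \right)} = 0 \left(-4\right) = 0$)
$1 E{\left(-1 \right)} 4 N{\left(-8 \right)} = 1 \left(-1\right)^{2} \cdot 4 \cdot 0 = 1 \cdot 1 \cdot 4 \cdot 0 = 1 \cdot 4 \cdot 0 = 4 \cdot 0 = 0$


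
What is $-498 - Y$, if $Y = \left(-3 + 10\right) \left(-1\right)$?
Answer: $-491$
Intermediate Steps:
$Y = -7$ ($Y = 7 \left(-1\right) = -7$)
$-498 - Y = -498 - -7 = -498 + 7 = -491$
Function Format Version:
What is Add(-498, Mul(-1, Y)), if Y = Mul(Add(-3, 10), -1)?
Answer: -491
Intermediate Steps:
Y = -7 (Y = Mul(7, -1) = -7)
Add(-498, Mul(-1, Y)) = Add(-498, Mul(-1, -7)) = Add(-498, 7) = -491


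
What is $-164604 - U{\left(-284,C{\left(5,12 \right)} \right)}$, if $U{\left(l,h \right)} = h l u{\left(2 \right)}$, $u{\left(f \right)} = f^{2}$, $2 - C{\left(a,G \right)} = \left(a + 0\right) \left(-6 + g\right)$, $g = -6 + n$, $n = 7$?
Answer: $-133932$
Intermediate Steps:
$g = 1$ ($g = -6 + 7 = 1$)
$C{\left(a,G \right)} = 2 + 5 a$ ($C{\left(a,G \right)} = 2 - \left(a + 0\right) \left(-6 + 1\right) = 2 - a \left(-5\right) = 2 - - 5 a = 2 + 5 a$)
$U{\left(l,h \right)} = 4 h l$ ($U{\left(l,h \right)} = h l 2^{2} = h l 4 = 4 h l$)
$-164604 - U{\left(-284,C{\left(5,12 \right)} \right)} = -164604 - 4 \left(2 + 5 \cdot 5\right) \left(-284\right) = -164604 - 4 \left(2 + 25\right) \left(-284\right) = -164604 - 4 \cdot 27 \left(-284\right) = -164604 - -30672 = -164604 + 30672 = -133932$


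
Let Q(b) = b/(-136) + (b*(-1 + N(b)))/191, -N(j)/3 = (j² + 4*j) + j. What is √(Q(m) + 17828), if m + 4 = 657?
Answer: I*√740397689188426/12988 ≈ 2095.0*I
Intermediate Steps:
m = 653 (m = -4 + 657 = 653)
N(j) = -15*j - 3*j² (N(j) = -3*((j² + 4*j) + j) = -3*(j² + 5*j) = -15*j - 3*j²)
Q(b) = -b/136 + b*(-1 - 3*b*(5 + b))/191 (Q(b) = b/(-136) + (b*(-1 - 3*b*(5 + b)))/191 = b*(-1/136) + (b*(-1 - 3*b*(5 + b)))*(1/191) = -b/136 + b*(-1 - 3*b*(5 + b))/191)
√(Q(m) + 17828) = √(-3/25976*653*(109 + 136*653*(5 + 653)) + 17828) = √(-3/25976*653*(109 + 136*653*658) + 17828) = √(-3/25976*653*(109 + 58435664) + 17828) = √(-3/25976*653*58435773 + 17828) = √(-114475679307/25976 + 17828) = √(-114012579179/25976) = I*√740397689188426/12988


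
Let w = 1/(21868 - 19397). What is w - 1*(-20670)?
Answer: 51075571/2471 ≈ 20670.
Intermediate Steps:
w = 1/2471 ≈ 0.00040469
w - 1*(-20670) = 1/2471 - 1*(-20670) = 1/2471 + 20670 = 51075571/2471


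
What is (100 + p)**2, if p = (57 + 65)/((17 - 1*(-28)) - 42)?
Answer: 178084/9 ≈ 19787.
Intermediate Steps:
p = 122/3 (p = 122/((17 + 28) - 42) = 122/(45 - 42) = 122/3 ≈ 40.667)
(100 + p)**2 = (100 + 122/3)**2 = (422/3)**2 = 178084/9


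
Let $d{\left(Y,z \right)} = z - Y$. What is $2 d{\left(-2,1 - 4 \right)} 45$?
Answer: $-90$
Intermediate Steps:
$2 d{\left(-2,1 - 4 \right)} 45 = 2 \left(\left(1 - 4\right) - -2\right) 45 = 2 \left(\left(1 - 4\right) + 2\right) 45 = 2 \left(-3 + 2\right) 45 = 2 \left(-1\right) 45 = \left(-2\right) 45 = -90$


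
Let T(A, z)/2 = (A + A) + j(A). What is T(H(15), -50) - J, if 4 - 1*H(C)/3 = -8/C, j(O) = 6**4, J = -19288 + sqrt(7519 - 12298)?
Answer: 109672/5 - 9*I*sqrt(59) ≈ 21934.0 - 69.13*I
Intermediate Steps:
J = -19288 + 9*I*sqrt(59) (J = -19288 + sqrt(-4779) = -19288 + 9*I*sqrt(59) ≈ -19288.0 + 69.13*I)
j(O) = 1296
H(C) = 12 + 24/C (H(C) = 12 - (-24)/C = 12 + 24/C)
T(A, z) = 2592 + 4*A (T(A, z) = 2*((A + A) + 1296) = 2*(2*A + 1296) = 2*(1296 + 2*A) = 2592 + 4*A)
T(H(15), -50) - J = (2592 + 4*(12 + 24/15)) - (-19288 + 9*I*sqrt(59)) = (2592 + 4*(12 + 24*(1/15))) + (19288 - 9*I*sqrt(59)) = (2592 + 4*(12 + 8/5)) + (19288 - 9*I*sqrt(59)) = (2592 + 4*(68/5)) + (19288 - 9*I*sqrt(59)) = (2592 + 272/5) + (19288 - 9*I*sqrt(59)) = 13232/5 + (19288 - 9*I*sqrt(59)) = 109672/5 - 9*I*sqrt(59)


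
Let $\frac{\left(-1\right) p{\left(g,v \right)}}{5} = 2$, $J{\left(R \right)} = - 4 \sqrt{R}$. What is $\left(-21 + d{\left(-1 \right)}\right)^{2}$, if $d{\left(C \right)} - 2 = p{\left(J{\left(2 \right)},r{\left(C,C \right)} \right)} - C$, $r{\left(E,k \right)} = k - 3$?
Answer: $784$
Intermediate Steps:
$r{\left(E,k \right)} = -3 + k$ ($r{\left(E,k \right)} = k - 3 = -3 + k$)
$p{\left(g,v \right)} = -10$ ($p{\left(g,v \right)} = \left(-5\right) 2 = -10$)
$d{\left(C \right)} = -8 - C$ ($d{\left(C \right)} = 2 - \left(10 + C\right) = -8 - C$)
$\left(-21 + d{\left(-1 \right)}\right)^{2} = \left(-21 - 7\right)^{2} = \left(-28\right)^{2} = 784$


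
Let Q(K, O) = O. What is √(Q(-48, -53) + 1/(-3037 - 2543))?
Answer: I*√45839855/930 ≈ 7.2801*I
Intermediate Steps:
√(Q(-48, -53) + 1/(-3037 - 2543)) = √(-53 + 1/(-3037 - 2543)) = √(-53 + 1/(-5580)) = √(-53 - 1/5580) = √(-295741/5580) = I*√45839855/930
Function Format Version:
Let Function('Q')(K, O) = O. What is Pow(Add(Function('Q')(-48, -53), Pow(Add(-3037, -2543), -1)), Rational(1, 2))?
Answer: Mul(Rational(1, 930), I, Pow(45839855, Rational(1, 2))) ≈ Mul(7.2801, I)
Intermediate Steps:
Pow(Add(Function('Q')(-48, -53), Pow(Add(-3037, -2543), -1)), Rational(1, 2)) = Pow(Add(-53, Pow(Add(-3037, -2543), -1)), Rational(1, 2)) = Pow(Add(-53, Pow(-5580, -1)), Rational(1, 2)) = Pow(Add(-53, Rational(-1, 5580)), Rational(1, 2)) = Pow(Rational(-295741, 5580), Rational(1, 2)) = Mul(Rational(1, 930), I, Pow(45839855, Rational(1, 2)))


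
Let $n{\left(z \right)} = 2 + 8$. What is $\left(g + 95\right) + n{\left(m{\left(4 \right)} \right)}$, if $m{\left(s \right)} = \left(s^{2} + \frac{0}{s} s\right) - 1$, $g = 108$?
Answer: $213$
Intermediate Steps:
$m{\left(s \right)} = -1 + s^{2}$ ($m{\left(s \right)} = \left(s^{2} + 0 s\right) - 1 = \left(s^{2} + 0\right) - 1 = s^{2} - 1 = -1 + s^{2}$)
$n{\left(z \right)} = 10$
$\left(g + 95\right) + n{\left(m{\left(4 \right)} \right)} = \left(108 + 95\right) + 10 = 203 + 10 = 213$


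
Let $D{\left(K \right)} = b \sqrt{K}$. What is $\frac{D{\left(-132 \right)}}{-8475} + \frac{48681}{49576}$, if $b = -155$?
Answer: $\frac{48681}{49576} + \frac{62 i \sqrt{33}}{1695} \approx 0.98195 + 0.21013 i$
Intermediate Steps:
$D{\left(K \right)} = - 155 \sqrt{K}$
$\frac{D{\left(-132 \right)}}{-8475} + \frac{48681}{49576} = \frac{\left(-155\right) \sqrt{-132}}{-8475} + \frac{48681}{49576} = - 155 \cdot 2 i \sqrt{33} \left(- \frac{1}{8475}\right) + 48681 \cdot \frac{1}{49576} = - 310 i \sqrt{33} \left(- \frac{1}{8475}\right) + \frac{48681}{49576} = \frac{62 i \sqrt{33}}{1695} + \frac{48681}{49576} = \frac{48681}{49576} + \frac{62 i \sqrt{33}}{1695}$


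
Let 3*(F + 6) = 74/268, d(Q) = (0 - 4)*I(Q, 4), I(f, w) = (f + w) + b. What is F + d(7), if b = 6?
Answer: -29711/402 ≈ -73.908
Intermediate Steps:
I(f, w) = 6 + f + w (I(f, w) = (f + w) + 6 = 6 + f + w)
d(Q) = -40 - 4*Q (d(Q) = (0 - 4)*(6 + Q + 4) = -4*(10 + Q) = -40 - 4*Q)
F = -2375/402 (F = -6 + (74/268)/3 = -6 + (74*(1/268))/3 = -6 + (1/3)*(37/134) = -6 + 37/402 = -2375/402 ≈ -5.9080)
F + d(7) = -2375/402 + (-40 - 4*7) = -2375/402 + (-40 - 28) = -2375/402 - 68 = -29711/402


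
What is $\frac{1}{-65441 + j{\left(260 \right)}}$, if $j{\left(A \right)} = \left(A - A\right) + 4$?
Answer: $- \frac{1}{65437} \approx -1.5282 \cdot 10^{-5}$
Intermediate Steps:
$j{\left(A \right)} = 4$ ($j{\left(A \right)} = 0 + 4 = 4$)
$\frac{1}{-65441 + j{\left(260 \right)}} = \frac{1}{-65441 + 4} = \frac{1}{-65437} = - \frac{1}{65437}$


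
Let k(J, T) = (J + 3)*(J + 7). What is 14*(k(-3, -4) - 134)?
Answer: -1876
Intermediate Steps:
k(J, T) = (3 + J)*(7 + J)
14*(k(-3, -4) - 134) = 14*((21 + (-3)² + 10*(-3)) - 134) = 14*((21 + 9 - 30) - 134) = 14*(0 - 134) = 14*(-134) = -1876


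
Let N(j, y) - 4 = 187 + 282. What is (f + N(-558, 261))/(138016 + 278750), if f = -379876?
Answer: -379403/416766 ≈ -0.91035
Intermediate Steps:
N(j, y) = 473 (N(j, y) = 4 + (187 + 282) = 4 + 469 = 473)
(f + N(-558, 261))/(138016 + 278750) = (-379876 + 473)/(138016 + 278750) = -379403/416766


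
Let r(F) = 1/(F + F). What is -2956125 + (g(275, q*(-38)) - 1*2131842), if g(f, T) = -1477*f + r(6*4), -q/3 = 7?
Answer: -263718815/48 ≈ -5.4941e+6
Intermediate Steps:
q = -21 (q = -3*7 = -21)
r(F) = 1/(2*F)
g(f, T) = 1/48 - 1477*f (g(f, T) = -1477*f + 1/(2*((6*4))) = -1477*f + (1/2)/24 = -1477*f + (1/2)*(1/24) = -1477*f + 1/48 = 1/48 - 1477*f)
-2956125 + (g(275, q*(-38)) - 1*2131842) = -2956125 + ((1/48 - 1477*275) - 1*2131842) = -2956125 + ((1/48 - 406175) - 2131842) = -2956125 + (-19496399/48 - 2131842) = -2956125 - 121824815/48 = -263718815/48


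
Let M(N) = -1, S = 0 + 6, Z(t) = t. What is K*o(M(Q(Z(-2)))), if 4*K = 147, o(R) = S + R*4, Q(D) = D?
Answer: 147/2 ≈ 73.500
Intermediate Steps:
S = 6
o(R) = 6 + 4*R (o(R) = 6 + R*4 = 6 + 4*R)
K = 147/4 (K = (¼)*147 = 147/4 ≈ 36.750)
K*o(M(Q(Z(-2)))) = 147*(6 + 4*(-1))/4 = 147*(6 - 4)/4 = (147/4)*2 = 147/2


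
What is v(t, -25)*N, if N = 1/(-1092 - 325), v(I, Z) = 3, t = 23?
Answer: -3/1417 ≈ -0.0021171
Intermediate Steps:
N = -1/1417 (N = 1/(-1417) = -1/1417 ≈ -0.00070572)
v(t, -25)*N = 3*(-1/1417) = -3/1417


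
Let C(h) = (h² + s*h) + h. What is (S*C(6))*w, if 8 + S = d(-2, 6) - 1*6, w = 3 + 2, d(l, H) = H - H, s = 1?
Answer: -3360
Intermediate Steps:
d(l, H) = 0
w = 5
C(h) = h² + 2*h (C(h) = (h² + 1*h) + h = (h² + h) + h = (h + h²) + h = h² + 2*h)
S = -14 (S = -8 + (0 - 1*6) = -8 + (0 - 6) = -8 - 6 = -14)
(S*C(6))*w = -84*(2 + 6)*5 = -84*8*5 = -14*48*5 = -672*5 = -3360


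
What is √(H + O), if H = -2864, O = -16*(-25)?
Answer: 4*I*√154 ≈ 49.639*I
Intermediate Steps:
O = 400
√(H + O) = √(-2864 + 400) = √(-2464) = 4*I*√154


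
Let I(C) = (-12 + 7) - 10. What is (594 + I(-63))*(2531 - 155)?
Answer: 1375704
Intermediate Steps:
I(C) = -15 (I(C) = -5 - 10 = -15)
(594 + I(-63))*(2531 - 155) = (594 - 15)*(2531 - 155) = 579*2376 = 1375704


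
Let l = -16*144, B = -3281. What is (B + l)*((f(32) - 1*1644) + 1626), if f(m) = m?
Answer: -78190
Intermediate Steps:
l = -2304
(B + l)*((f(32) - 1*1644) + 1626) = (-3281 - 2304)*((32 - 1*1644) + 1626) = -5585*((32 - 1644) + 1626) = -5585*(-1612 + 1626) = -5585*14 = -78190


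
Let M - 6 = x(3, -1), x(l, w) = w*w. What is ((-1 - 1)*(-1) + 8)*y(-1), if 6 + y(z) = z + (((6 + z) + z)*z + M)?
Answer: -40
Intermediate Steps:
x(l, w) = w²
M = 7 (M = 6 + (-1)² = 6 + 1 = 7)
y(z) = 1 + z + z*(6 + 2*z) (y(z) = -6 + (z + (((6 + z) + z)*z + 7)) = -6 + (z + ((6 + 2*z)*z + 7)) = -6 + (z + (z*(6 + 2*z) + 7)) = -6 + (z + (7 + z*(6 + 2*z))) = -6 + (7 + z + z*(6 + 2*z)) = 1 + z + z*(6 + 2*z))
((-1 - 1)*(-1) + 8)*y(-1) = ((-1 - 1)*(-1) + 8)*(1 + 2*(-1)² + 7*(-1)) = (-2*(-1) + 8)*(1 + 2*1 - 7) = (2 + 8)*(1 + 2 - 7) = 10*(-4) = -40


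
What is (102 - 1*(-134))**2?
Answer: 55696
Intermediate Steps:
(102 - 1*(-134))**2 = (102 + 134)**2 = 236**2 = 55696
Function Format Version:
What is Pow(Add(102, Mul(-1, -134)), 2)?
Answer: 55696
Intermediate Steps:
Pow(Add(102, Mul(-1, -134)), 2) = Pow(Add(102, 134), 2) = Pow(236, 2) = 55696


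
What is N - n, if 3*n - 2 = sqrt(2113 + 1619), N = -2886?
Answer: -8660/3 - 2*sqrt(933)/3 ≈ -2907.0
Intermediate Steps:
n = 2/3 + 2*sqrt(933)/3 (n = 2/3 + sqrt(2113 + 1619)/3 = 2/3 + sqrt(3732)/3 = 2/3 + (2*sqrt(933))/3 = 2/3 + 2*sqrt(933)/3 ≈ 21.030)
N - n = -2886 - (2/3 + 2*sqrt(933)/3) = -2886 + (-2/3 - 2*sqrt(933)/3) = -8660/3 - 2*sqrt(933)/3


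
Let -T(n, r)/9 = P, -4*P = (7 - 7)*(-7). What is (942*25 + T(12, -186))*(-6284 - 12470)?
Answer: -441656700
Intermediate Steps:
P = 0 (P = -(7 - 7)*(-7)/4 = -0*(-7) = -1/4*0 = 0)
T(n, r) = 0 (T(n, r) = -9*0 = 0)
(942*25 + T(12, -186))*(-6284 - 12470) = (942*25 + 0)*(-6284 - 12470) = (23550 + 0)*(-18754) = 23550*(-18754) = -441656700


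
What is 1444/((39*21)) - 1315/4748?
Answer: 5779127/3888612 ≈ 1.4862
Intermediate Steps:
1444/((39*21)) - 1315/4748 = 1444/819 - 1315*1/4748 = 1444*(1/819) - 1315/4748 = 1444/819 - 1315/4748 = 5779127/3888612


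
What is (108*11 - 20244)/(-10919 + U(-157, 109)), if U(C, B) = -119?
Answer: 9528/5519 ≈ 1.7264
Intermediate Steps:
(108*11 - 20244)/(-10919 + U(-157, 109)) = (108*11 - 20244)/(-10919 - 119) = (1188 - 20244)/(-11038) = -19056*(-1/11038) = 9528/5519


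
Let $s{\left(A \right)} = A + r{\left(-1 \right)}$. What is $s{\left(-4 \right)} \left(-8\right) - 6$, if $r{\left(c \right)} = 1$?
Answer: $18$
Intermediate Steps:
$s{\left(A \right)} = 1 + A$ ($s{\left(A \right)} = A + 1 = 1 + A$)
$s{\left(-4 \right)} \left(-8\right) - 6 = \left(1 - 4\right) \left(-8\right) - 6 = \left(-3\right) \left(-8\right) - 6 = 24 - 6 = 18$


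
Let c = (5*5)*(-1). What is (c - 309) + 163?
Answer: -171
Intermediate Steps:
c = -25 (c = 25*(-1) = -25)
(c - 309) + 163 = (-25 - 309) + 163 = -334 + 163 = -171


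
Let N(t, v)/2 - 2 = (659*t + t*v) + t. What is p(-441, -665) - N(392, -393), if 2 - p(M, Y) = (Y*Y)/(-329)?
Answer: -9775335/47 ≈ -2.0799e+5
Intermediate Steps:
N(t, v) = 4 + 1320*t + 2*t*v (N(t, v) = 4 + 2*((659*t + t*v) + t) = 4 + 2*(660*t + t*v) = 4 + (1320*t + 2*t*v) = 4 + 1320*t + 2*t*v)
p(M, Y) = 2 + Y**2/329 (p(M, Y) = 2 - Y*Y/(-329) = 2 - Y**2*(-1)/329 = 2 - (-1)*Y**2/329 = 2 + Y**2/329)
p(-441, -665) - N(392, -393) = (2 + (1/329)*(-665)**2) - (4 + 1320*392 + 2*392*(-393)) = (2 + (1/329)*442225) - (4 + 517440 - 308112) = (2 + 63175/47) - 1*209332 = 63269/47 - 209332 = -9775335/47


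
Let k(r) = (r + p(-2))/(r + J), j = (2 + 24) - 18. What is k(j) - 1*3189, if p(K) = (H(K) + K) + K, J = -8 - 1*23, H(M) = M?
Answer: -73349/23 ≈ -3189.1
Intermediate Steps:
j = 8 (j = 26 - 18 = 8)
J = -31 (J = -8 - 23 = -31)
p(K) = 3*K (p(K) = (K + K) + K = 2*K + K = 3*K)
k(r) = (-6 + r)/(-31 + r) (k(r) = (r + 3*(-2))/(r - 31) = (r - 6)/(-31 + r) = (-6 + r)/(-31 + r))
k(j) - 1*3189 = (-6 + 8)/(-31 + 8) - 1*3189 = 2/(-23) - 3189 = -1/23*2 - 3189 = -2/23 - 3189 = -73349/23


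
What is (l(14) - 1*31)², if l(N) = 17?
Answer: 196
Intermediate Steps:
(l(14) - 1*31)² = (17 - 1*31)² = (17 - 31)² = (-14)² = 196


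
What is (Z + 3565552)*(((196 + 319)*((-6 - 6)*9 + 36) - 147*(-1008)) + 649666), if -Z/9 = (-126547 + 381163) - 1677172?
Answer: 12452575399672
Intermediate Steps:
Z = 12803004 (Z = -9*((-126547 + 381163) - 1677172) = -9*(254616 - 1677172) = -9*(-1422556) = 12803004)
(Z + 3565552)*(((196 + 319)*((-6 - 6)*9 + 36) - 147*(-1008)) + 649666) = (12803004 + 3565552)*(((196 + 319)*((-6 - 6)*9 + 36) - 147*(-1008)) + 649666) = 16368556*((515*(-12*9 + 36) + 148176) + 649666) = 16368556*((515*(-108 + 36) + 148176) + 649666) = 16368556*((515*(-72) + 148176) + 649666) = 16368556*((-37080 + 148176) + 649666) = 16368556*(111096 + 649666) = 16368556*760762 = 12452575399672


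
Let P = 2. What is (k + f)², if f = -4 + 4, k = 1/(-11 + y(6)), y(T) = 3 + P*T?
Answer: 1/16 ≈ 0.062500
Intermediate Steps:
y(T) = 3 + 2*T
k = ¼ (k = 1/(-11 + (3 + 2*6)) = 1/(-11 + (3 + 12)) = 1/(-11 + 15) = 1/4 = ¼ ≈ 0.25000)
f = 0
(k + f)² = (¼ + 0)² = (¼)² = 1/16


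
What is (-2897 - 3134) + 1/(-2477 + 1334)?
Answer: -6893434/1143 ≈ -6031.0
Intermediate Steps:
(-2897 - 3134) + 1/(-2477 + 1334) = -6031 + 1/(-1143) = -6031 - 1/1143 = -6893434/1143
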